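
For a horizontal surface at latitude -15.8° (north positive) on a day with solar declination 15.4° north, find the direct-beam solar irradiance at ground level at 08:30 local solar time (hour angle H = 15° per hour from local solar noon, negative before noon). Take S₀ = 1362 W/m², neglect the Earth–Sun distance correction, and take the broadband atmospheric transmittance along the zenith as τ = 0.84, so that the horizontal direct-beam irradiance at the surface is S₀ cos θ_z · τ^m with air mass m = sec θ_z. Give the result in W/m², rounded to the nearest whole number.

471 W/m²

Hour angle H = 15° × (8.5 − 12) = -52.50°.
cos θ_z = sin(-15.8°) sin(15.4°) + cos(-15.8°) cos(15.4°) cos(-52.50°) = -0.0723 + 0.5647 = 0.4924.
Air mass m = 1/cos θ_z = 1/0.4924 = 2.031; τ^m = 0.84^2.031 = 0.7018.
Surface direct beam = 1362 × 0.4924 × 0.7018 = 470.66 W/m².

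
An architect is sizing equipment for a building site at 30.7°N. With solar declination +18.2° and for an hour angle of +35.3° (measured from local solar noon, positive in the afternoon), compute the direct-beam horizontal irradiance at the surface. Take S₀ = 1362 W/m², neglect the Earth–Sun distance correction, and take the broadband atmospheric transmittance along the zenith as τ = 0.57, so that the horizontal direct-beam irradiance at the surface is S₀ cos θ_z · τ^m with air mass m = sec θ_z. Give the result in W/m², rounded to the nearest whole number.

cos θ_z = sin(30.7°) sin(18.2°) + cos(30.7°) cos(18.2°) cos(35.30°) = 0.1595 + 0.6667 = 0.8262.
Air mass m = 1/cos θ_z = 1/0.8262 = 1.210; τ^m = 0.57^1.210 = 0.5065.
Surface direct beam = 1362 × 0.8262 × 0.5065 = 569.96 W/m².

570 W/m²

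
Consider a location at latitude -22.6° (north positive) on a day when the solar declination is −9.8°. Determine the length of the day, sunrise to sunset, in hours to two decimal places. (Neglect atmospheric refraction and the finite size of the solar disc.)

12.55 hours

cos H_s = −tan(-22.6°) · tan(-9.8°) = -0.0719, so H_s = arccos(-0.0719) = 94.12°.
Day length = 2 H_s / 15° h⁻¹ = 188.24° / 15 = 12.549 h.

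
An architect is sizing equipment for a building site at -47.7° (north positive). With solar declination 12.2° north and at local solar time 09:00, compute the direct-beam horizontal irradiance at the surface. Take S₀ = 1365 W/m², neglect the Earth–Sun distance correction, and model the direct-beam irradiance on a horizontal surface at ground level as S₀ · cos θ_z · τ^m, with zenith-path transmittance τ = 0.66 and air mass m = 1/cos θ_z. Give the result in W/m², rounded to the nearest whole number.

Hour angle H = 15° × (9 − 12) = -45.00°.
With φ = -47.7°, δ = 12.2°, H = -45.00°: sin φ sin δ = -0.1563, cos φ cos δ cos H = 0.4651, so cos θ_z = 0.3088.
Air mass m = 1/cos θ_z = 1/0.3088 = 3.238; τ^m = 0.66^3.238 = 0.2604.
Surface direct beam = 1365 × 0.3088 × 0.2604 = 109.76 W/m².

110 W/m²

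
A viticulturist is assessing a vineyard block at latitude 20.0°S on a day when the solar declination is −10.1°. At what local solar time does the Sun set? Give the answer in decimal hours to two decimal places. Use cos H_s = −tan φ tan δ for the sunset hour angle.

cos H_s = −tan(-20.0°) · tan(-10.1°) = -0.0648, so H_s = arccos(-0.0648) = 93.72°.
Sunset is at 12 + H_s/15 = 12 + 6.248 = 18.248 h local solar time.

18.25 h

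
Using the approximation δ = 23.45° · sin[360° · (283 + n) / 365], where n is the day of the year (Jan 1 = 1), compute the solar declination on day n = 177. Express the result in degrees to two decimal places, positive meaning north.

+23.40°

360 × (283 + 177) / 365 = 453.699°; sin(453.699°) = 0.9979.
δ = 23.45 × 0.9979 = 23.401° ≈ +23.40°.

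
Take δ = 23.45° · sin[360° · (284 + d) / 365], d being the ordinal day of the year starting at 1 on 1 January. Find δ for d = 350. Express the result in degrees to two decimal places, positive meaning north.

-23.37°

360 × (284 + 350) / 365 = 625.315°; sin(625.315°) = -0.9967.
δ = 23.45 × -0.9967 = -23.373° ≈ -23.37°.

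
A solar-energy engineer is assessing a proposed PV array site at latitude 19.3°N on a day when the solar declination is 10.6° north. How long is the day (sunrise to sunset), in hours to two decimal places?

12.50 hours

−tan φ tan δ = −(0.3502)(0.1871) = -0.0655; H_s = arccos(-0.0655) = 93.76°.
Day length = 2 H_s / 15° h⁻¹ = 187.52° / 15 = 12.501 h.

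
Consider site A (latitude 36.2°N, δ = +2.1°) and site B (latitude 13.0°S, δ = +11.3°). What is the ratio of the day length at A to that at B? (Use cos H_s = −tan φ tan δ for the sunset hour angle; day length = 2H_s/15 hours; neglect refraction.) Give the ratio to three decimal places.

1.048

A: H_s = arccos(−tan 36.2° · tan 2.1°) = 91.54°, so 2H_s/15 = 12.2053 h.
B: H_s = arccos(−tan -13.0° · tan 11.3°) = 87.36°, so 2H_s/15 = 11.6480 h.
Ratio A/B = 12.2053 / 11.6480 = 1.0478.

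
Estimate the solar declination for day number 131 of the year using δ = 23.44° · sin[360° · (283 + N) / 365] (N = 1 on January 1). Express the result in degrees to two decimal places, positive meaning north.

360 × (283 + 131) / 365 = 408.329°; sin(408.329°) = 0.7470.
δ = 23.44 × 0.7470 = 17.510° ≈ +17.51°.

+17.51°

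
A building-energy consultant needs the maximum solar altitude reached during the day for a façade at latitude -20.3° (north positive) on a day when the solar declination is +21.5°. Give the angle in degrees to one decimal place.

48.2°

At local solar noon the hour angle is zero, so the elevation is 90° − |φ − δ| = 90° − |-20.3° − (21.5°)| = 90° − 41.8° = 48.2°.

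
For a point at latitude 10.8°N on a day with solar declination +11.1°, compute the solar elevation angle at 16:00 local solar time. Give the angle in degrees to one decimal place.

31.2°

Hour angle H = 15° × (16 − 12) = 60.00°.
cos θ_z = sin φ sin δ + cos φ cos δ cos H = (0.1874)(0.1925) + (0.9823)(0.9813)(0.5000) = 0.5180.
θ_z = arccos(0.5180) = 58.80°, so the elevation is 90° − 58.80° = 31.20°.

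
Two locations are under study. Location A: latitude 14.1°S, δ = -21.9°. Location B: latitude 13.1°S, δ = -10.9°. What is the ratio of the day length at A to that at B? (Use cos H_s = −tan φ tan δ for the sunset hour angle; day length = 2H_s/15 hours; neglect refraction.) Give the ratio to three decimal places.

1.035

A: H_s = arccos(−tan -14.1° · tan -21.9°) = 95.80°, so 2H_s/15 = 12.7733 h.
B: H_s = arccos(−tan -13.1° · tan -10.9°) = 92.57°, so 2H_s/15 = 12.3427 h.
Ratio A/B = 12.7733 / 12.3427 = 1.0349.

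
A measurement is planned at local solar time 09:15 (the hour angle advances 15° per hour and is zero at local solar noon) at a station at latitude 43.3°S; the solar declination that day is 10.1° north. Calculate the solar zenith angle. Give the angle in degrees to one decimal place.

Hour angle H = 15° × (9.25 − 12) = -41.25°.
cos θ_z = sin(-43.3°) sin(10.1°) + cos(-43.3°) cos(10.1°) cos(-41.25°) = -0.1203 + 0.5387 = 0.4184.
θ_z = arccos(0.4184) = 65.27°.

65.3°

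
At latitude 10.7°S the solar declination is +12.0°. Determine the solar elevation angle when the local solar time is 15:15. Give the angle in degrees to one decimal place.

36.5°

Hour angle H = 15° × (15.25 − 12) = 48.75°.
cos θ_z = sin(-10.7°) sin(12.0°) + cos(-10.7°) cos(12.0°) cos(48.75°) = -0.0386 + 0.6337 = 0.5951.
θ_z = arccos(0.5951) = 53.48°, so the elevation is 90° − 53.48° = 36.52°.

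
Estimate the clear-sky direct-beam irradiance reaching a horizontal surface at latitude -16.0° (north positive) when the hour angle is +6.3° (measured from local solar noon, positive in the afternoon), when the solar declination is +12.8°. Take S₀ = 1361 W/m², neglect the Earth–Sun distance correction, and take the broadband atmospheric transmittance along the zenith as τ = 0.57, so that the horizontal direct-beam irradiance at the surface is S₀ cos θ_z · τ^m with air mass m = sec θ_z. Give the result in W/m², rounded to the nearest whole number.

cos θ_z = sin(-16.0°) sin(12.8°) + cos(-16.0°) cos(12.8°) cos(6.30°) = -0.0611 + 0.9317 = 0.8706.
Air mass m = 1/cos θ_z = 1/0.8706 = 1.149; τ^m = 0.57^1.149 = 0.5242.
Surface direct beam = 1361 × 0.8706 × 0.5242 = 621.12 W/m².

621 W/m²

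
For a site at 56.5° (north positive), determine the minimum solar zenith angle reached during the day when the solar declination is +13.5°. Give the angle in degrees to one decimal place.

43.0°

At local solar noon the hour angle is zero, so the zenith angle is |φ − δ| = |56.5° − (13.5°)| = 43.0°.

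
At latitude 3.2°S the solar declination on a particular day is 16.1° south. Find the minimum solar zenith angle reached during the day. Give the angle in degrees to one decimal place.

At local solar noon the hour angle is zero, so the zenith angle is |φ − δ| = |-3.2° − (-16.1°)| = 12.9°.

12.9°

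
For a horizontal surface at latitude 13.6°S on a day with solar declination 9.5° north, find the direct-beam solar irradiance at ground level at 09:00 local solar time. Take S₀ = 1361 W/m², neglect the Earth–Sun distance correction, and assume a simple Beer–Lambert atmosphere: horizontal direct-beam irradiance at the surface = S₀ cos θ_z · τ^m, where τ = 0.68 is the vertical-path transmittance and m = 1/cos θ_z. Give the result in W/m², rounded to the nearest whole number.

Hour angle H = 15° × (9 − 12) = -45.00°.
cos θ_z = sin φ sin δ + cos φ cos δ cos H = (-0.2351)(0.1650) + (0.9720)(0.9863)(0.7071) = 0.6391.
Air mass m = 1/cos θ_z = 1/0.6391 = 1.565; τ^m = 0.68^1.565 = 0.5469.
Surface direct beam = 1361 × 0.6391 × 0.5469 = 475.70 W/m².

476 W/m²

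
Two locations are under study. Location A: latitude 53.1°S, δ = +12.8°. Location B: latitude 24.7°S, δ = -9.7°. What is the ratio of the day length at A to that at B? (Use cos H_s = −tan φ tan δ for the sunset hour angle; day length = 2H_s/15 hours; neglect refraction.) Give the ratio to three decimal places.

0.766

A: H_s = arccos(−tan -53.1° · tan 12.8°) = 72.39°, so 2H_s/15 = 9.6520 h.
B: H_s = arccos(−tan -24.7° · tan -9.7°) = 94.51°, so 2H_s/15 = 12.6013 h.
Ratio A/B = 9.6520 / 12.6013 = 0.7660.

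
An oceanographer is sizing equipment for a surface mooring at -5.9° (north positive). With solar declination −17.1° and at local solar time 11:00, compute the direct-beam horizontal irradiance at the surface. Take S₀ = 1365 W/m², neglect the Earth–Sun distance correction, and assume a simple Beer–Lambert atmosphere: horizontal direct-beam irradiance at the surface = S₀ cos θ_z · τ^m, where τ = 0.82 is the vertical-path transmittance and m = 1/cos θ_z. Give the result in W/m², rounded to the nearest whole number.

Hour angle H = 15° × (11 − 12) = -15.00°.
cos θ_z = sin φ sin δ + cos φ cos δ cos H = (-0.1028)(-0.2940) + (0.9947)(0.9558)(0.9659) = 0.9485.
Air mass m = 1/cos θ_z = 1/0.9485 = 1.054; τ^m = 0.82^1.054 = 0.8113.
Surface direct beam = 1365 × 0.9485 × 0.8113 = 1050.39 W/m².

1050 W/m²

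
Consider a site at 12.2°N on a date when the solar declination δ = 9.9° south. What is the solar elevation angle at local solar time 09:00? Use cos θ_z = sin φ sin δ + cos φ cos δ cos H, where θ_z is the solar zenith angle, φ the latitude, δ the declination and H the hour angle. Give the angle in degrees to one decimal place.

40.1°

Hour angle H = 15° × (9 − 12) = -45.00°.
With φ = 12.2°, δ = -9.9°, H = -45.00°: sin φ sin δ = -0.0363, cos φ cos δ cos H = 0.6808, so cos θ_z = 0.6445.
θ_z = arccos(0.6445) = 49.87°, so the elevation is 90° − 49.87° = 40.13°.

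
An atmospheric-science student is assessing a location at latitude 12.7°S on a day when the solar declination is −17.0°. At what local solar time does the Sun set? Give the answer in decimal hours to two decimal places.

18.26 h

The sunset hour angle satisfies cos H_s = −tan φ tan δ = -0.0689, giving H_s = 93.95°.
Sunset is at 12 + H_s/15 = 12 + 6.263 = 18.263 h local solar time.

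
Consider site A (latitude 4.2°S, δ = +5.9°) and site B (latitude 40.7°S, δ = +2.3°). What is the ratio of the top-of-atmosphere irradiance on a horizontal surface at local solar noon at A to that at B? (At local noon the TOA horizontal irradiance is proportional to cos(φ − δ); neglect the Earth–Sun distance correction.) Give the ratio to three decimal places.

A: cos θ_z = cos(-4.2° − (5.9°)) = 0.9845.
B: cos θ_z = cos(-40.7° − (2.3°)) = 0.7314.
Ratio A/B = 0.9845 / 0.7314 = 1.3460.

1.346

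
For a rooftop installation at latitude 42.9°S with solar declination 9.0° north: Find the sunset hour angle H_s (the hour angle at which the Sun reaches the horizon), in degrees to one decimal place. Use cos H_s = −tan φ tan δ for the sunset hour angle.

81.5°

The sunset hour angle satisfies cos H_s = −tan φ tan δ = 0.1472, giving H_s = 81.54°.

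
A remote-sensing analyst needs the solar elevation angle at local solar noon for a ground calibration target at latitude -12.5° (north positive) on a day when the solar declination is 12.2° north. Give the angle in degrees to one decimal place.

65.3°

At local solar noon the hour angle is zero, so the elevation is 90° − |φ − δ| = 90° − |-12.5° − (12.2°)| = 90° − 24.7° = 65.3°.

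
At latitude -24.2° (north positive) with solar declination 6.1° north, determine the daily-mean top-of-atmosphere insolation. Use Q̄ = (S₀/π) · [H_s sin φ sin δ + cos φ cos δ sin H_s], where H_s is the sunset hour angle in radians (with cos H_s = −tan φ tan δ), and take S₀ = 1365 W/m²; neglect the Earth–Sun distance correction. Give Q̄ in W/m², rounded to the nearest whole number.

365 W/m²

cos H_s = −tan(-24.2°) · tan(6.1°) = 0.0480, so H_s = arccos(0.0480) = 87.25°. In radians, H_s = 1.5228.
H_s sin φ sin δ = 1.5228 × -0.4099 × 0.1063 = -0.0664.
cos φ cos δ sin H_s = 0.9121 × 0.9943 × 0.9988 = 0.9058.
Q̄ = (1365/π) × (-0.0664 + 0.9058) = 434.49 × 0.8394 = 364.71 W/m².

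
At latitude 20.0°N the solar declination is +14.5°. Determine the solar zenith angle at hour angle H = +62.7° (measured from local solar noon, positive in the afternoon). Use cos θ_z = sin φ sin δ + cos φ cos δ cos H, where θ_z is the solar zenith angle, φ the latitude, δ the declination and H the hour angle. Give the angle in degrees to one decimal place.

cos θ_z = sin φ sin δ + cos φ cos δ cos H = (0.3420)(0.2504) + (0.9397)(0.9681)(0.4586) = 0.5028.
θ_z = arccos(0.5028) = 59.81°.

59.8°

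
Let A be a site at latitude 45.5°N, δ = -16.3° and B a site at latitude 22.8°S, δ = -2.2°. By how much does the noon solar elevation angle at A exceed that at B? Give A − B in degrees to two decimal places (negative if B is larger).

A: 90° − |45.5 − (-16.3)| = 28.20°.
B: 90° − |-22.8 − (-2.2)| = 69.40°.
A − B = 28.20 − 69.40 = -41.20°.

-41.20°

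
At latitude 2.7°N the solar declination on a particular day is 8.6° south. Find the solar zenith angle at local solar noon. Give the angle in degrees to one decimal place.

11.3°

At local solar noon the hour angle is zero, so the zenith angle is |φ − δ| = |2.7° − (-8.6°)| = 11.3°.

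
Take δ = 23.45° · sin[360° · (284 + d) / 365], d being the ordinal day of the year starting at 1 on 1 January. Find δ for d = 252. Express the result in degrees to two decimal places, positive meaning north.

360 × (284 + 252) / 365 = 528.658°; sin(528.658°) = 0.1967.
δ = 23.45 × 0.1967 = 4.613° ≈ +4.61°.

+4.61°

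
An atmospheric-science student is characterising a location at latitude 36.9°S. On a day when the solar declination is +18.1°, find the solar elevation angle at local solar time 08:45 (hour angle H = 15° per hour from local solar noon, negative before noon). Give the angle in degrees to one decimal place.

Hour angle H = 15° × (8.75 − 12) = -48.75°.
cos θ_z = sin(-36.9°) sin(18.1°) + cos(-36.9°) cos(18.1°) cos(-48.75°) = -0.1865 + 0.5012 = 0.3147.
θ_z = arccos(0.3147) = 71.66°, so the elevation is 90° − 71.66° = 18.34°.

18.3°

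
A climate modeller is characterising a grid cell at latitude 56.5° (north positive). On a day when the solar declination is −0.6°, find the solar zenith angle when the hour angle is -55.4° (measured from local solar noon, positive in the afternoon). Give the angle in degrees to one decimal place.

With φ = 56.5°, δ = -0.6°, H = -55.40°: sin φ sin δ = -0.0087, cos φ cos δ cos H = 0.3134, so cos θ_z = 0.3047.
θ_z = arccos(0.3047) = 72.26°.

72.3°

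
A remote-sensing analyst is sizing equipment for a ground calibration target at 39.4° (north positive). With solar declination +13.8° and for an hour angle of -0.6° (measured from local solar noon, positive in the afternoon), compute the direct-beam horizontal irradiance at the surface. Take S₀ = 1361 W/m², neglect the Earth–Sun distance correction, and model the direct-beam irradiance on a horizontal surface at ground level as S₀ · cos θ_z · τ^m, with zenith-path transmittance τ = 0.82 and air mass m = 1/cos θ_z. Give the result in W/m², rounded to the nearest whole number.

985 W/m²

With φ = 39.4°, δ = 13.8°, H = -0.60°: sin φ sin δ = 0.1514, cos φ cos δ cos H = 0.7504, so cos θ_z = 0.9018.
Air mass m = 1/cos θ_z = 1/0.9018 = 1.109; τ^m = 0.82^1.109 = 0.8025.
Surface direct beam = 1361 × 0.9018 × 0.8025 = 984.95 W/m².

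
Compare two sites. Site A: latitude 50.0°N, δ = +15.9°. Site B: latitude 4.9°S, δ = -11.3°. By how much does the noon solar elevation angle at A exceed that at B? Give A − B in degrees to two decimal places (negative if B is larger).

A: 90° − |50.0 − (15.9)| = 55.90°.
B: 90° − |-4.9 − (-11.3)| = 83.60°.
A − B = 55.90 − 83.60 = -27.70°.

-27.70°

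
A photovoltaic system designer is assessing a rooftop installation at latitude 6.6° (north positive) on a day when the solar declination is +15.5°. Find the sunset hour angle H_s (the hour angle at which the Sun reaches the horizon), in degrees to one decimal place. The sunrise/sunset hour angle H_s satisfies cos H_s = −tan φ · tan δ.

91.8°

−tan φ tan δ = −(0.1157)(0.2773) = -0.0321; H_s = arccos(-0.0321) = 91.84°.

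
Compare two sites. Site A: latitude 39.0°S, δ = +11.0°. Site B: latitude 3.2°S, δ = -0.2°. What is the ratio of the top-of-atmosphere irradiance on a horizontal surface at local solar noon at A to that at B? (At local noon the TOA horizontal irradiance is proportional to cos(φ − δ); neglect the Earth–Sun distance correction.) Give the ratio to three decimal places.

A: cos θ_z = cos(-39.0° − (11.0°)) = 0.6428.
B: cos θ_z = cos(-3.2° − (-0.2°)) = 0.9986.
Ratio A/B = 0.6428 / 0.9986 = 0.6437.

0.644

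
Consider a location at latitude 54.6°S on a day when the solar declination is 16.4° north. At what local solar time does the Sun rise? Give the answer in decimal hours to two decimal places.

7.63 h

The sunset hour angle satisfies cos H_s = −tan φ tan δ = 0.4141, giving H_s = 65.54°.
Sunrise is at 12 − H_s/15 = 12 − 4.369 = 7.631 h local solar time.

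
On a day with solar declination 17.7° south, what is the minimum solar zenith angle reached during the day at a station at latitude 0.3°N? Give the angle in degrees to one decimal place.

At local solar noon the hour angle is zero, so the zenith angle is |φ − δ| = |0.3° − (-17.7°)| = 18.0°.

18.0°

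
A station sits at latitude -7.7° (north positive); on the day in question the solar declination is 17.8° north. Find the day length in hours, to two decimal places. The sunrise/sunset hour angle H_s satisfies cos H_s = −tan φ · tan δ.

11.67 hours

cos H_s = −tan(-7.7°) · tan(17.8°) = 0.0434, so H_s = arccos(0.0434) = 87.51°.
Day length = 2 H_s / 15° h⁻¹ = 175.02° / 15 = 11.668 h.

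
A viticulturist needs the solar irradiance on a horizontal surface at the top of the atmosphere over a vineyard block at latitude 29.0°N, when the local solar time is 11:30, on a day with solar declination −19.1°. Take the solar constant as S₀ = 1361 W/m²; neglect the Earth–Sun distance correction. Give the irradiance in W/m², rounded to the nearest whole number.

Hour angle H = 15° × (11.5 − 12) = -7.50°.
cos θ_z = sin φ sin δ + cos φ cos δ cos H = (0.4848)(-0.3272) + (0.8746)(0.9449)(0.9914) = 0.6607.
Top-of-atmosphere irradiance = S₀ cos θ_z = 1361 × 0.6607 = 899.21 W/m².

899 W/m²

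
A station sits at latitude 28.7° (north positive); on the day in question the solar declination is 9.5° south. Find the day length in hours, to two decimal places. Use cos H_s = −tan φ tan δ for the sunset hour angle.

11.30 hours

cos H_s = −tan(28.7°) · tan(-9.5°) = 0.0916, so H_s = arccos(0.0916) = 84.74°.
Day length = 2 H_s / 15° h⁻¹ = 169.48° / 15 = 11.299 h.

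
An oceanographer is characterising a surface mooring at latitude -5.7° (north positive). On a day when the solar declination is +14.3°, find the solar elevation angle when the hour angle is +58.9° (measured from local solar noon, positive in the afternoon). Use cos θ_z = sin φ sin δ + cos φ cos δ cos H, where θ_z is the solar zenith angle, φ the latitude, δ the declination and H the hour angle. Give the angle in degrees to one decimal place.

28.3°

cos θ_z = sin φ sin δ + cos φ cos δ cos H = (-0.0993)(0.2470) + (0.9951)(0.9690)(0.5165) = 0.4735.
θ_z = arccos(0.4735) = 61.74°, so the elevation is 90° − 61.74° = 28.26°.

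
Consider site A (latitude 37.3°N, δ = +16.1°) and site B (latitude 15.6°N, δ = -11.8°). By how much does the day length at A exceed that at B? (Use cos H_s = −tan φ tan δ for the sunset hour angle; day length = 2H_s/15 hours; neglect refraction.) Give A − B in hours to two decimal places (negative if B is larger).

A: H_s = arccos(−tan 37.3° · tan 16.1°) = 102.70°, so 2H_s/15 = 13.6933 h.
B: H_s = arccos(−tan 15.6° · tan -11.8°) = 86.66°, so 2H_s/15 = 11.5547 h.
A − B = 13.6933 − 11.5547 = 2.1386 h.

+2.14 h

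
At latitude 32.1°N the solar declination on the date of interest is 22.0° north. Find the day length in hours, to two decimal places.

The sunset hour angle satisfies cos H_s = −tan φ tan δ = -0.2534, giving H_s = 104.68°.
Day length = 2 H_s / 15° h⁻¹ = 209.36° / 15 = 13.957 h.

13.96 hours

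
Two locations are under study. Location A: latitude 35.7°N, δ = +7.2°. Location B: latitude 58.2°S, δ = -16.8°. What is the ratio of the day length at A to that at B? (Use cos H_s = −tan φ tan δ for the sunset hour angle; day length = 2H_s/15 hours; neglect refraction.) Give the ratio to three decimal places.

A: H_s = arccos(−tan 35.7° · tan 7.2°) = 95.21°, so 2H_s/15 = 12.6947 h.
B: H_s = arccos(−tan -58.2° · tan -16.8°) = 119.14°, so 2H_s/15 = 15.8853 h.
Ratio A/B = 12.6947 / 15.8853 = 0.7991.

0.799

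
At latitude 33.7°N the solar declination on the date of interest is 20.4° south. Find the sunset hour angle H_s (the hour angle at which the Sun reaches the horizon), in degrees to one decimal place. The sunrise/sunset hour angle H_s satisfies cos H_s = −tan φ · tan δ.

−tan φ tan δ = −(0.6669)(-0.3719) = 0.2480; H_s = arccos(0.2480) = 75.64°.

75.6°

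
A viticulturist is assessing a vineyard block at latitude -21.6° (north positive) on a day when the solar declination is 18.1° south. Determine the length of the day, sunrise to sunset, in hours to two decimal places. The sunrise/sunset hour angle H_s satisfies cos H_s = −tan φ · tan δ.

12.99 hours

cos H_s = −tan(-21.6°) · tan(-18.1°) = -0.1294, so H_s = arccos(-0.1294) = 97.43°.
Day length = 2 H_s / 15° h⁻¹ = 194.86° / 15 = 12.991 h.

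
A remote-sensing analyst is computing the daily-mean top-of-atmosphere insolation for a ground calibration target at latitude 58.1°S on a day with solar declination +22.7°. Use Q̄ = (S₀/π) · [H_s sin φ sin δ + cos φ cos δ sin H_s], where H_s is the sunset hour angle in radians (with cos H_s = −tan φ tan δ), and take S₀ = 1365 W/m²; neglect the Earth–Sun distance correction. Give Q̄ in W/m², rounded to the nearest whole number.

38 W/m²

The sunset hour angle satisfies cos H_s = −tan φ tan δ = 0.6720, giving H_s = 47.78°. In radians, H_s = 0.8339.
H_s sin φ sin δ = 0.8339 × -0.8490 × 0.3859 = -0.2732.
cos φ cos δ sin H_s = 0.5284 × 0.9225 × 0.7406 = 0.3610.
Q̄ = (1365/π) × (-0.2732 + 0.3610) = 434.49 × 0.0878 = 38.15 W/m².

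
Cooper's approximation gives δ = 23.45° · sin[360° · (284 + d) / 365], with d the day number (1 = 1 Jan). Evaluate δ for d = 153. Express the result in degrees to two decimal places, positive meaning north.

+22.17°

360 × (284 + 153) / 365 = 431.014°; sin(431.014°) = 0.9456.
δ = 23.45 × 0.9456 = 22.174° ≈ +22.17°.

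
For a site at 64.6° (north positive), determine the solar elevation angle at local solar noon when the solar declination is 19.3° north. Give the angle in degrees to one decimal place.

At local solar noon the hour angle is zero, so the elevation is 90° − |φ − δ| = 90° − |64.6° − (19.3°)| = 90° − 45.3° = 44.7°.

44.7°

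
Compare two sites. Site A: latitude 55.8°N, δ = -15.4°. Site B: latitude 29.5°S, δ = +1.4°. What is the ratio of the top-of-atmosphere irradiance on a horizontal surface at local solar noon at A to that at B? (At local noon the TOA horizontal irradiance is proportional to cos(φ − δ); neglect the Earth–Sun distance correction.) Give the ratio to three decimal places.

A: cos θ_z = cos(55.8° − (-15.4°)) = 0.3223.
B: cos θ_z = cos(-29.5° − (1.4°)) = 0.8581.
Ratio A/B = 0.3223 / 0.8581 = 0.3756.

0.376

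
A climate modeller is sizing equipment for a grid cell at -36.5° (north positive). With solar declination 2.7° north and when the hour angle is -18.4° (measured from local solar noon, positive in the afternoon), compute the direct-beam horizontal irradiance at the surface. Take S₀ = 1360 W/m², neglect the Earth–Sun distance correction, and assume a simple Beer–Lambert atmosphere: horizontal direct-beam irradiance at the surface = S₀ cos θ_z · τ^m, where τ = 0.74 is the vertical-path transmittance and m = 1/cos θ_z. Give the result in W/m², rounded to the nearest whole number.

662 W/m²

With φ = -36.5°, δ = 2.7°, H = -18.40°: sin φ sin δ = -0.0280, cos φ cos δ cos H = 0.7619, so cos θ_z = 0.7339.
Air mass m = 1/cos θ_z = 1/0.7339 = 1.363; τ^m = 0.74^1.363 = 0.6634.
Surface direct beam = 1360 × 0.7339 × 0.6634 = 662.14 W/m².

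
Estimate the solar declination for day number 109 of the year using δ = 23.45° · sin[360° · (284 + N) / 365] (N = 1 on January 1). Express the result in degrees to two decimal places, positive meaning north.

+10.87°

360 × (284 + 109) / 365 = 387.616°; sin(387.616°) = 0.4635.
δ = 23.45 × 0.4635 = 10.869° ≈ +10.87°.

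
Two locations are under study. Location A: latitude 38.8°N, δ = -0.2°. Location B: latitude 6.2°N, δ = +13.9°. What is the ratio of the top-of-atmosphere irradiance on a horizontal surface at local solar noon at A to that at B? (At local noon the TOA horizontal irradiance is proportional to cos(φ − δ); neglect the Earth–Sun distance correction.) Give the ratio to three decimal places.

A: cos θ_z = cos(38.8° − (-0.2°)) = 0.7771.
B: cos θ_z = cos(6.2° − (13.9°)) = 0.9910.
Ratio A/B = 0.7771 / 0.9910 = 0.7842.

0.784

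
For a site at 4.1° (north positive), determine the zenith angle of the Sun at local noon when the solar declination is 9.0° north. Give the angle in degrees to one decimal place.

At local solar noon the hour angle is zero, so the zenith angle is |φ − δ| = |4.1° − (9.0°)| = 4.9°.

4.9°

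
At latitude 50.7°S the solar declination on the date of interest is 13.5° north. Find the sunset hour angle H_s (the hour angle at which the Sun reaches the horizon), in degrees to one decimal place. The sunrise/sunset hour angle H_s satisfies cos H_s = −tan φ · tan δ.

−tan φ tan δ = −(-1.2218)(0.2401) = 0.2934; H_s = arccos(0.2934) = 72.94°.

72.9°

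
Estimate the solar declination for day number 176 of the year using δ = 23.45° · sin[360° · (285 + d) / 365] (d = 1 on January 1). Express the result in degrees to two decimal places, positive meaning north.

+23.37°

360 × (285 + 176) / 365 = 454.685°; sin(454.685°) = 0.9967.
δ = 23.45 × 0.9967 = 23.373° ≈ +23.37°.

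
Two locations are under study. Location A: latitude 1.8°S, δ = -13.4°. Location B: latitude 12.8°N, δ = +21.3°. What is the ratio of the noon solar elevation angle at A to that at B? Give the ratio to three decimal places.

0.962

A: 90° − |-1.8 − (-13.4)| = 78.40°.
B: 90° − |12.8 − (21.3)| = 81.50°.
Ratio A/B = 78.4000 / 81.5000 = 0.9620.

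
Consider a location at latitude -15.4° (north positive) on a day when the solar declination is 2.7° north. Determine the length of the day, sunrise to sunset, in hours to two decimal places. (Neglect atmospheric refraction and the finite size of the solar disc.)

11.90 hours

−tan φ tan δ = −(-0.2754)(0.0472) = 0.0130; H_s = arccos(0.0130) = 89.26°.
Day length = 2 H_s / 15° h⁻¹ = 178.52° / 15 = 11.901 h.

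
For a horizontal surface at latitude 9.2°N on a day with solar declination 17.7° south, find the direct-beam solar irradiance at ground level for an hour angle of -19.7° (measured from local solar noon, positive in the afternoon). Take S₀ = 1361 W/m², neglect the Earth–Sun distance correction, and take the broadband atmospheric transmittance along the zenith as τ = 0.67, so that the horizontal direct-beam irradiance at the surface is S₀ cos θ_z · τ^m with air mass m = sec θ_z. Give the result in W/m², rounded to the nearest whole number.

With φ = 9.2°, δ = -17.7°, H = -19.70°: sin φ sin δ = -0.0486, cos φ cos δ cos H = 0.8854, so cos θ_z = 0.8368.
Air mass m = 1/cos θ_z = 1/0.8368 = 1.195; τ^m = 0.67^1.195 = 0.6197.
Surface direct beam = 1361 × 0.8368 × 0.6197 = 705.77 W/m².

706 W/m²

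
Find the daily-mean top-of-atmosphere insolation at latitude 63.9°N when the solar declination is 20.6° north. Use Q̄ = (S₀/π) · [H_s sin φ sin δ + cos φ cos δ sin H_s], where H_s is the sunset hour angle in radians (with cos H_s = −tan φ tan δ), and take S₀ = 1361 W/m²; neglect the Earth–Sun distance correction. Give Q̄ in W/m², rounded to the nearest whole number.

The sunset hour angle satisfies cos H_s = −tan φ tan δ = -0.7673, giving H_s = 140.11°. In radians, H_s = 2.4454.
H_s sin φ sin δ = 2.4454 × 0.8980 × 0.3518 = 0.7725.
cos φ cos δ sin H_s = 0.4399 × 0.9361 × 0.6413 = 0.2641.
Q̄ = (1361/π) × (0.7725 + 0.2641) = 433.22 × 1.0366 = 449.08 W/m².

449 W/m²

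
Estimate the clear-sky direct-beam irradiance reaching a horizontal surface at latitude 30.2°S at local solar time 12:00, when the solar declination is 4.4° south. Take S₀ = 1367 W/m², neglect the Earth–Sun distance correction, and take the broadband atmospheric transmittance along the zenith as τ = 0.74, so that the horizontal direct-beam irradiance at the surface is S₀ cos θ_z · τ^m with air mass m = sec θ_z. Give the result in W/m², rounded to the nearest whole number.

Hour angle H = 15° × (12 − 12) = 0.00°.
cos θ_z = sin(-30.2°) sin(-4.4°) + cos(-30.2°) cos(-4.4°) cos(0.00°) = 0.0386 + 0.8617 = 0.9003.
Air mass m = 1/cos θ_z = 1/0.9003 = 1.111; τ^m = 0.74^1.111 = 0.7157.
Surface direct beam = 1367 × 0.9003 × 0.7157 = 880.82 W/m².

881 W/m²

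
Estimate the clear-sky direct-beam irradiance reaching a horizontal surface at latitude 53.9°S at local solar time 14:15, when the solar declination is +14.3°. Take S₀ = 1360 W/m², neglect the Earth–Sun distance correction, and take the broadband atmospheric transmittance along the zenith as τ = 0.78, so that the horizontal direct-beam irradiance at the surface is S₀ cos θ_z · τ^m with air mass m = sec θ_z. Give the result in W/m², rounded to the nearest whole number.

Hour angle H = 15° × (14.25 − 12) = 33.75°.
cos θ_z = sin φ sin δ + cos φ cos δ cos H = (-0.8080)(0.2470) + (0.5892)(0.9690)(0.8315) = 0.2752.
Air mass m = 1/cos θ_z = 1/0.2752 = 3.634; τ^m = 0.78^3.634 = 0.4054.
Surface direct beam = 1360 × 0.2752 × 0.4054 = 151.73 W/m².

152 W/m²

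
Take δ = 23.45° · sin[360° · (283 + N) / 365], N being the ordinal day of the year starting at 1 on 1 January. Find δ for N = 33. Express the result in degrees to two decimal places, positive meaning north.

360 × (283 + 33) / 365 = 311.671°; sin(311.671°) = -0.7470.
δ = 23.45 × -0.7470 = -17.517° ≈ -17.52°.

-17.52°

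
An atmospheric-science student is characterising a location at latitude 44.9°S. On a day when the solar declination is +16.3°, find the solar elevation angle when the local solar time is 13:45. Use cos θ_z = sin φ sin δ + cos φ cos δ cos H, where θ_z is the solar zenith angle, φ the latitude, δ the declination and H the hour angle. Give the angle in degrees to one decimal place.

Hour angle H = 15° × (13.75 − 12) = 26.25°.
cos θ_z = sin φ sin δ + cos φ cos δ cos H = (-0.7059)(0.2807) + (0.7083)(0.9598)(0.8969) = 0.4116.
θ_z = arccos(0.4116) = 65.69°, so the elevation is 90° − 65.69° = 24.31°.

24.3°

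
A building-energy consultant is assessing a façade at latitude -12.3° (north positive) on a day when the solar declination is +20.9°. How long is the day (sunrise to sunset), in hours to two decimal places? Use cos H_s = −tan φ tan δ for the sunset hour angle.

11.36 hours

−tan φ tan δ = −(-0.2180)(0.3819) = 0.0833; H_s = arccos(0.0833) = 85.22°.
Day length = 2 H_s / 15° h⁻¹ = 170.44° / 15 = 11.363 h.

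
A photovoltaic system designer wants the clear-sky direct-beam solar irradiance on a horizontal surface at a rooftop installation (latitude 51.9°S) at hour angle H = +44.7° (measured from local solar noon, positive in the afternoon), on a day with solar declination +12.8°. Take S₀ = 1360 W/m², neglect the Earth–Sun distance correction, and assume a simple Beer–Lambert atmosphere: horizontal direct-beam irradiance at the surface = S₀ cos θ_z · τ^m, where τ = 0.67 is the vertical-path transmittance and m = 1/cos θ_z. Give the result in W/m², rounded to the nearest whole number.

cos θ_z = sin(-51.9°) sin(12.8°) + cos(-51.9°) cos(12.8°) cos(44.70°) = -0.1743 + 0.4277 = 0.2534.
Air mass m = 1/cos θ_z = 1/0.2534 = 3.946; τ^m = 0.67^3.946 = 0.2059.
Surface direct beam = 1360 × 0.2534 × 0.2059 = 70.96 W/m².

71 W/m²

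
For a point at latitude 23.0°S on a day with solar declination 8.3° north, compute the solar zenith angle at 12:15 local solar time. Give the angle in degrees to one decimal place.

31.5°

Hour angle H = 15° × (12.25 − 12) = 3.75°.
With φ = -23.0°, δ = 8.3°, H = 3.75°: sin φ sin δ = -0.0564, cos φ cos δ cos H = 0.9089, so cos θ_z = 0.8525.
θ_z = arccos(0.8525) = 31.52°.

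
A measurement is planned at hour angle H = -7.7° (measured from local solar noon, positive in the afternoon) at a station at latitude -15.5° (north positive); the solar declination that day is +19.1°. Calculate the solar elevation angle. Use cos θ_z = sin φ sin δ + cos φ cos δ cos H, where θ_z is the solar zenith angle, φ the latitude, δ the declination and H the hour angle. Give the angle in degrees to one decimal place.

cos θ_z = sin(-15.5°) sin(19.1°) + cos(-15.5°) cos(19.1°) cos(-7.70°) = -0.0874 + 0.9024 = 0.8150.
θ_z = arccos(0.8150) = 35.41°, so the elevation is 90° − 35.41° = 54.59°.

54.6°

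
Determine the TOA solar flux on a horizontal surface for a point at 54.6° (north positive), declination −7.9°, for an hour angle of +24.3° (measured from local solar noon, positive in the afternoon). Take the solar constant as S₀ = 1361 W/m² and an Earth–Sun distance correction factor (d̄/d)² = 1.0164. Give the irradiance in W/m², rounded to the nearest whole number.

568 W/m²

With φ = 54.6°, δ = -7.9°, H = 24.30°: sin φ sin δ = -0.1120, cos φ cos δ cos H = 0.5229, so cos θ_z = 0.4109.
Top-of-atmosphere irradiance = S₀ (d̄/d)² cos θ_z = 1361 × 1.0164 × 0.4109 = 568.41 W/m².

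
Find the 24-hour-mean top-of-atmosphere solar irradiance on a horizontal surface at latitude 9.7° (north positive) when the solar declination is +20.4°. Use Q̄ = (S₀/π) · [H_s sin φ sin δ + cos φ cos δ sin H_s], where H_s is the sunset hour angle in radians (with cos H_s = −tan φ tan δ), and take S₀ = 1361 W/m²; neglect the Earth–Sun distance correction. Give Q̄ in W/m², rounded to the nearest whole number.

The sunset hour angle satisfies cos H_s = −tan φ tan δ = -0.0636, giving H_s = 93.65°. In radians, H_s = 1.6345.
H_s sin φ sin δ = 1.6345 × 0.1685 × 0.3486 = 0.0960.
cos φ cos δ sin H_s = 0.9857 × 0.9373 × 0.9980 = 0.9220.
Q̄ = (1361/π) × (0.0960 + 0.9220) = 433.22 × 1.0180 = 441.02 W/m².

441 W/m²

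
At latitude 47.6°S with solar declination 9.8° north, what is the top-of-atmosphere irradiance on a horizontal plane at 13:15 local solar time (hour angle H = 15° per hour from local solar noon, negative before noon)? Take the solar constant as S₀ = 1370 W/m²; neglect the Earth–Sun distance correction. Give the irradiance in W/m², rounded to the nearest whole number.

Hour angle H = 15° × (13.25 − 12) = 18.75°.
cos θ_z = sin φ sin δ + cos φ cos δ cos H = (-0.7385)(0.1702) + (0.6743)(0.9854)(0.9469) = 0.5035.
Top-of-atmosphere irradiance = S₀ cos θ_z = 1370 × 0.5035 = 689.79 W/m².

690 W/m²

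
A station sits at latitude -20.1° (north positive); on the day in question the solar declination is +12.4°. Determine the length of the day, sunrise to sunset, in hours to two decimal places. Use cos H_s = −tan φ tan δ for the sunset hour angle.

−tan φ tan δ = −(-0.3659)(0.2199) = 0.0805; H_s = arccos(0.0805) = 85.38°.
Day length = 2 H_s / 15° h⁻¹ = 170.76° / 15 = 11.384 h.

11.38 hours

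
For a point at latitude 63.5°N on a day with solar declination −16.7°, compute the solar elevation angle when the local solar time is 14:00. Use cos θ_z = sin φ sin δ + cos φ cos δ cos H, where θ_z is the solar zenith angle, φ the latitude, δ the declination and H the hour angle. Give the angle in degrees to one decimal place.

Hour angle H = 15° × (14 − 12) = 30.00°.
cos θ_z = sin φ sin δ + cos φ cos δ cos H = (0.8949)(-0.2874) + (0.4462)(0.9578)(0.8660) = 0.1129.
θ_z = arccos(0.1129) = 83.52°, so the elevation is 90° − 83.52° = 6.48°.

6.5°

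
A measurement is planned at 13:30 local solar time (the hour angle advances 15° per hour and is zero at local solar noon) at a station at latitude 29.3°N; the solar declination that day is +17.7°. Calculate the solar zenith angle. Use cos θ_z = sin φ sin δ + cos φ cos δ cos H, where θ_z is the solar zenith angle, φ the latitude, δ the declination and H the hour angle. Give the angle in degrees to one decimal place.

Hour angle H = 15° × (13.5 − 12) = 22.50°.
cos θ_z = sin φ sin δ + cos φ cos δ cos H = (0.4894)(0.3040) + (0.8721)(0.9527)(0.9239) = 0.9164.
θ_z = arccos(0.9164) = 23.59°.

23.6°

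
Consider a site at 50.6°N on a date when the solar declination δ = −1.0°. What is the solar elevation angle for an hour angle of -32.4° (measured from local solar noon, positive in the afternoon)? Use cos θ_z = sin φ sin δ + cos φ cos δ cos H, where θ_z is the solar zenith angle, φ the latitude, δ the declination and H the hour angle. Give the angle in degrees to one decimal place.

31.5°

With φ = 50.6°, δ = -1.0°, H = -32.40°: sin φ sin δ = -0.0135, cos φ cos δ cos H = 0.5358, so cos θ_z = 0.5223.
θ_z = arccos(0.5223) = 58.51°, so the elevation is 90° − 58.51° = 31.49°.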